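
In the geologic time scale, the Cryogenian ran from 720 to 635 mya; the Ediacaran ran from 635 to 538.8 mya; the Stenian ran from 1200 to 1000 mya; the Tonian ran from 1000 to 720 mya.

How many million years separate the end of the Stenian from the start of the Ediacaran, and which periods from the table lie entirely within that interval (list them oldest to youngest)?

365 million years; Tonian, Cryogenian

End of Stenian = 1000 Ma; start of Ediacaran = 635 Ma.
Gap = 1000 − 635 = 365 Myr.
Periods wholly inside 1000–635 Ma: Tonian (1000–720), Cryogenian (720–635).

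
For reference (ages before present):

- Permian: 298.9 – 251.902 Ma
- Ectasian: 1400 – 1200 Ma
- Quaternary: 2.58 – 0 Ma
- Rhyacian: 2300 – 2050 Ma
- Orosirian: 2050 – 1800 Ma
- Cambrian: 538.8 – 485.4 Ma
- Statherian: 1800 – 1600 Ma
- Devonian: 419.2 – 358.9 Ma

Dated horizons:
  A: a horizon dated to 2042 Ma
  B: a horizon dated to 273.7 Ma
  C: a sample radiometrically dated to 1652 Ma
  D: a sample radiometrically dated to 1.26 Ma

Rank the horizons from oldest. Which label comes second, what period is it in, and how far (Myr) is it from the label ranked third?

C, in the Statherian; 1378.3 million years to B

Larger Ma means older, so oldest first: A 2042 > C 1652 > B 273.7 > D 1.26.
Counting 2 along gives C (1652 Ma); the excerpt puts that inside the Statherian, 1800–1600 Ma.
Next in line is B (273.7 Ma), and 1652 − 273.7 = 1378.3 Myr.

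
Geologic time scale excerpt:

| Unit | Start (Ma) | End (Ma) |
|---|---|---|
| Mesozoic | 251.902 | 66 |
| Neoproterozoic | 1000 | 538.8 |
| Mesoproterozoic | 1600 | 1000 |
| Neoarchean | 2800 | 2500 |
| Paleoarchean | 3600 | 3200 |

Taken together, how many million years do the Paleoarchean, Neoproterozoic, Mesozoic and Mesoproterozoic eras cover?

Each duration: Paleoarchean = 400; Neoproterozoic = 461.2; Mesozoic = 185.902; Mesoproterozoic = 600.
Sum: 400 + 461.2 + 185.902 + 600 = 1647.102 Myr.

1647.102 million years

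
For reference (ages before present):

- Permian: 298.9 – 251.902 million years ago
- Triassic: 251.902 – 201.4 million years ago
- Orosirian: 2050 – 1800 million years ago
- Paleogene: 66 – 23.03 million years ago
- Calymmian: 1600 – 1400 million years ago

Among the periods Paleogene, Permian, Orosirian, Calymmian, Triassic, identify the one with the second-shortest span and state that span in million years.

Permian, 46.998 million years

Start − end for each: Paleogene 66 − 23.03 = 42.97; Permian 298.9 − 251.902 = 46.998; Orosirian 2050 − 1800 = 250; Calymmian 1600 − 1400 = 200; Triassic 251.902 − 201.4 = 50.502.
Ranking these from shortest: Paleogene < Permian < Triassic < Calymmian < Orosirian.
Position 2 in that ranking is Permian, which lasted 46.998 Myr.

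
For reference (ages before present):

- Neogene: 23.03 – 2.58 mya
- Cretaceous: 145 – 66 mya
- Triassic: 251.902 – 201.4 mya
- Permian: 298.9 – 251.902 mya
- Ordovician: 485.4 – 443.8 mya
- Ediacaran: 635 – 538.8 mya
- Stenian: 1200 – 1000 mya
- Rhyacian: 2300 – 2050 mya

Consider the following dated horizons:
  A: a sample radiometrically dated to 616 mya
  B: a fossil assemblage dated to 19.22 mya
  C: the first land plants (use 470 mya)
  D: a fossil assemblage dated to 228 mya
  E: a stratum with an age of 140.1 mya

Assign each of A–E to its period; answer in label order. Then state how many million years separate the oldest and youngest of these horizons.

A — Ediacaran; B — Neogene; C — Ordovician; D — Triassic; E — Cretaceous; span 596.78 million years

Match each age against the start–end ranges in the excerpt: A = 616 Ma → Ediacaran (635–538.8); B = 19.22 Ma → Neogene (23.03–2.58); C = 470 Ma → Ordovician (485.4–443.8); D = 228 Ma → Triassic (251.902–201.4); E = 140.1 Ma → Cretaceous (145–66).
The largest age is 616 Ma and the smallest is 19.22 Ma; their difference is 596.78 Myr.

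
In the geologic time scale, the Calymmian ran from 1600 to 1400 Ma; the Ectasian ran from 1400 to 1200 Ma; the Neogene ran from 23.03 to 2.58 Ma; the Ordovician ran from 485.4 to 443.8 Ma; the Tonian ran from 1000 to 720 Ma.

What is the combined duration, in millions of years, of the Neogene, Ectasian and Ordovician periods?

Duration is start − end for each: (23.03 − 2.58) + (1400 − 1200) + (485.4 − 443.8).
That is 20.45 + 200 + 41.6, which totals 262.05 million years.

262.05 million years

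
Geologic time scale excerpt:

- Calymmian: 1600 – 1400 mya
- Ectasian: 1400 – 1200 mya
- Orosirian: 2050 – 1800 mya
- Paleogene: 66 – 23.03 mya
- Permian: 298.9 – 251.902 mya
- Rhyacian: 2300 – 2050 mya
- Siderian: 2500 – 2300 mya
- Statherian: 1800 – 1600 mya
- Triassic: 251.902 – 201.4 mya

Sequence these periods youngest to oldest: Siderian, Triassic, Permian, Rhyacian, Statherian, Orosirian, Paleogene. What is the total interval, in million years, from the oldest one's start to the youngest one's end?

Start ages (Ma): Siderian 2500, Rhyacian 2300, Orosirian 2050, Statherian 1800, Permian 298.9, Triassic 251.902, Paleogene 66.
Ordered youngest to oldest: Paleogene, Triassic, Permian, Statherian, Orosirian, Rhyacian, Siderian.
Span = 2500 − 23.03 = 2476.97 Myr.

Paleogene → Triassic → Permian → Statherian → Orosirian → Rhyacian → Siderian; total span 2476.97 Myr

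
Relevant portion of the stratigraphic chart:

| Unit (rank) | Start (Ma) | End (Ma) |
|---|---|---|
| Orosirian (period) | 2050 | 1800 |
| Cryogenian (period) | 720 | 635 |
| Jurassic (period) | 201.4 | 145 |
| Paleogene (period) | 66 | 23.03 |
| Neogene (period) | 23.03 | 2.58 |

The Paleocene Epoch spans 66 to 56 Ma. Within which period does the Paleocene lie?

Paleogene

The Paleocene (66–56 Ma) lies entirely within 66–23.03 Ma, the Paleogene Period.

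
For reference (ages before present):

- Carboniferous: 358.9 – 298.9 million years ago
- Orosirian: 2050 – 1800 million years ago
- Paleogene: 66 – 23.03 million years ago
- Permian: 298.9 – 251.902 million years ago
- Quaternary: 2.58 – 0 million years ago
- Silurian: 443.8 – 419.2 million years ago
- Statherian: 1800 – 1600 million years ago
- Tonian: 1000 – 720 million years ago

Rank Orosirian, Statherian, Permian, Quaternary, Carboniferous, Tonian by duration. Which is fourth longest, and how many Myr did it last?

Carboniferous, 60 million years

Start − end for each: Orosirian 2050 − 1800 = 250; Statherian 1800 − 1600 = 200; Permian 298.9 − 251.902 = 46.998; Quaternary 2.58 − 0 = 2.58; Carboniferous 358.9 − 298.9 = 60; Tonian 1000 − 720 = 280.
Ranking these from longest: Tonian > Orosirian > Statherian > Carboniferous > Permian > Quaternary.
Position 4 in that ranking is Carboniferous, which lasted 60 Myr.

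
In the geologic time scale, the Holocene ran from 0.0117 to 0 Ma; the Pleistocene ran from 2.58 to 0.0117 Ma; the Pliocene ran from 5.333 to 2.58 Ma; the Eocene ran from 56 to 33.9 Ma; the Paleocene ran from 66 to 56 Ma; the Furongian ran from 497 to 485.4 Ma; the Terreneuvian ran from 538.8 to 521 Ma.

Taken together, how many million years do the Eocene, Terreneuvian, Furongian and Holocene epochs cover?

51.5117 million years

Each duration: Eocene = 22.1; Terreneuvian = 17.8; Furongian = 11.6; Holocene = 0.0117.
Sum: 22.1 + 17.8 + 11.6 + 0.0117 = 51.5117 Myr.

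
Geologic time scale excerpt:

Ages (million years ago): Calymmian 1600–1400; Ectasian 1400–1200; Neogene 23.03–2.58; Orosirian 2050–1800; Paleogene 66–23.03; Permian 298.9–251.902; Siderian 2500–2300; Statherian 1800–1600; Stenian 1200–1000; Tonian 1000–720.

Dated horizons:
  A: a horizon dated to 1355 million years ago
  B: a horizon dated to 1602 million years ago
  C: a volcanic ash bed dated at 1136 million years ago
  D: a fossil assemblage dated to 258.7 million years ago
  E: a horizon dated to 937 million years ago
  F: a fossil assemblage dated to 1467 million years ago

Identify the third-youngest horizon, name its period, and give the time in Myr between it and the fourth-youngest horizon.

C, in the Stenian; 219 million years to A

Smaller Ma means younger, so youngest first: D 258.7 < E 937 < C 1136 < A 1355 < F 1467 < B 1602.
Counting 3 along gives C (1136 Ma); the excerpt puts that inside the Stenian, 1200–1000 Ma.
Next in line is A (1355 Ma), and 1355 − 1136 = 219 Myr.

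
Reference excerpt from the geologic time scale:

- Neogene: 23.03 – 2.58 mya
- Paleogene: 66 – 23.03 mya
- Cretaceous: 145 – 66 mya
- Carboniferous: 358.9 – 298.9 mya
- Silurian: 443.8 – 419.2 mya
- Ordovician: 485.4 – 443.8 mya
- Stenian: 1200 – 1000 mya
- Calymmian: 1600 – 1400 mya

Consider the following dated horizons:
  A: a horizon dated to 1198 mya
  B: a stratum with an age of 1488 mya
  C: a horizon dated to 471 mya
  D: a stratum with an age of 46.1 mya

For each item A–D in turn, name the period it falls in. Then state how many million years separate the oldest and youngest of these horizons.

A: 1198 Ma lies in 1200–1000 Ma, so Stenian.
B: 1488 Ma lies in 1600–1400 Ma, so Calymmian.
C: 471 Ma lies in 485.4–443.8 Ma, so Ordovician.
D: 46.1 Ma lies in 66–23.03 Ma, so Paleogene.
Oldest = 1488 Ma, youngest = 46.1 Ma → span 1441.9 Myr.

A — Stenian; B — Calymmian; C — Ordovician; D — Paleogene; span 1441.9 million years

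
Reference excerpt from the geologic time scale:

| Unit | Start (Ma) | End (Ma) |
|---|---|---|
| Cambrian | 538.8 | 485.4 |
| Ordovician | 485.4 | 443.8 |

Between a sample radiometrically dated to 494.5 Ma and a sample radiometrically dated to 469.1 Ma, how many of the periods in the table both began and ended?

The older date is 494.5 Ma and the younger is 469.1 Ma.
No period both begins after 494.5 Ma and ends before 469.1 Ma, so the count is 0.

0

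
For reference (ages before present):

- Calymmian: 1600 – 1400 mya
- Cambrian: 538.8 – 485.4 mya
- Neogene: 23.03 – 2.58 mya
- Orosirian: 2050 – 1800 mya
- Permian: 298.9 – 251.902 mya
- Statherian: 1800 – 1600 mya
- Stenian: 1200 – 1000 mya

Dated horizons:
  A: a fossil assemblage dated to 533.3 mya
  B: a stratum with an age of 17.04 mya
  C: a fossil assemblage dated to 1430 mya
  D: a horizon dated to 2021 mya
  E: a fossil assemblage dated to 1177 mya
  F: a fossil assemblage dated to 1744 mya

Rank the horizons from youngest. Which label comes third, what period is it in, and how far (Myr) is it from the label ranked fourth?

Sorted youngest-first by Ma: B (17.04), A (533.3), E (1177), C (1430), F (1744), D (2021).
The third youngest is E at 1177 Ma, which lies in 1200–1000 Ma: the Stenian.
The fourth youngest is C at 1430 Ma; separation = |1177 − 1430| = 253 Myr.

E, in the Stenian; 253 million years to C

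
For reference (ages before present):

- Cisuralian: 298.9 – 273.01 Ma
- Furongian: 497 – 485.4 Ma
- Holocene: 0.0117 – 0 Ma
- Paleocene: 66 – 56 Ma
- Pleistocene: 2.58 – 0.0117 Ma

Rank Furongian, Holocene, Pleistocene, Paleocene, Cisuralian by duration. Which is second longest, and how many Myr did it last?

Durations: Furongian 11.6; Holocene 0.0117; Pleistocene 2.5683; Paleocene 10; Cisuralian 25.89 Myr.
Sorted longest-first: Cisuralian (25.89), Furongian (11.6), Paleocene (10), Pleistocene (2.5683), Holocene (0.0117).
The second longest is Furongian at 11.6 Myr.

Furongian, 11.6 million years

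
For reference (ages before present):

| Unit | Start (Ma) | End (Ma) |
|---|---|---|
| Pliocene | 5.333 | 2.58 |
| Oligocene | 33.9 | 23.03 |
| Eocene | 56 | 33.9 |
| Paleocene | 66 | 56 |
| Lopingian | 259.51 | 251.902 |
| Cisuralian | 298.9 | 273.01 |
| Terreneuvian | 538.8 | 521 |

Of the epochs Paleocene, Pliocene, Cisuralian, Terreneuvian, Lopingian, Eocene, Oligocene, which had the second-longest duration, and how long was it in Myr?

Eocene, 22.1 million years

Start − end for each: Paleocene 66 − 56 = 10; Pliocene 5.333 − 2.58 = 2.753; Cisuralian 298.9 − 273.01 = 25.89; Terreneuvian 538.8 − 521 = 17.8; Lopingian 259.51 − 251.902 = 7.608; Eocene 56 − 33.9 = 22.1; Oligocene 33.9 − 23.03 = 10.87.
Ranking these from longest: Cisuralian > Eocene > Terreneuvian > Oligocene > Paleocene > Lopingian > Pliocene.
Position 2 in that ranking is Eocene, which lasted 22.1 Myr.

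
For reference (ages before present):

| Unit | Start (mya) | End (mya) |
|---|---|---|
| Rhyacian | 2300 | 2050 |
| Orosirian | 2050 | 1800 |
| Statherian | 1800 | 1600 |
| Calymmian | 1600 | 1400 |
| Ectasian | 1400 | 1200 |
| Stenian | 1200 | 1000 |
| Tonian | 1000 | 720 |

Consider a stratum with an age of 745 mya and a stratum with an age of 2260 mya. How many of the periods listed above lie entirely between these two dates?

2260 Ma sits inside the Rhyacian (2300–2050) and 745 Ma inside the Tonian (1000–720); neither of those is wholly between the two dates.
The listed periods lying completely between them are Orosirian, Statherian, Calymmian, Ectasian, Stenian — 5 in all.

5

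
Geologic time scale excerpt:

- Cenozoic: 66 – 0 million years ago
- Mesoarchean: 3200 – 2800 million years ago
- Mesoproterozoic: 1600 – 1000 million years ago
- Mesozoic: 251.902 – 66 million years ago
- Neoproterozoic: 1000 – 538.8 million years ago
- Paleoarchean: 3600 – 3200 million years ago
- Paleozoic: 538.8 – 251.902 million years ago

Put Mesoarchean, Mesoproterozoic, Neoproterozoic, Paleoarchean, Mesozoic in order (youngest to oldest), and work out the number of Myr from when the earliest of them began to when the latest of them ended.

Mesozoic, Neoproterozoic, Mesoproterozoic, Mesoarchean, Paleoarchean; total span 3534 Myr

From the excerpt: Mesoarchean 3200–2800; Mesoproterozoic 1600–1000; Neoproterozoic 1000–538.8; Paleoarchean 3600–3200; Mesozoic 251.902–66 (Ma).
Larger Ma is earlier, so the oldest is Paleoarchean and the youngest is Mesozoic; youngest to oldest: Mesozoic, Neoproterozoic, Mesoproterozoic, Mesoarchean, Paleoarchean.
Oldest start 3600 minus youngest end 66 gives 3534 Myr overall.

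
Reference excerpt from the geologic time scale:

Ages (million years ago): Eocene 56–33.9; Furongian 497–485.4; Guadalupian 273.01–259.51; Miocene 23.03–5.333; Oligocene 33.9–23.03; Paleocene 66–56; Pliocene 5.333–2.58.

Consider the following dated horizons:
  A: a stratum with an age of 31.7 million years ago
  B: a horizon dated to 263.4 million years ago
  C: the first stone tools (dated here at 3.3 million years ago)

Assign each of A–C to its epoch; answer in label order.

A — Oligocene; B — Guadalupian; C — Pliocene

Match each age against the start–end ranges in the excerpt: A = 31.7 Ma → Oligocene (33.9–23.03); B = 263.4 Ma → Guadalupian (273.01–259.51); C = 3.3 Ma → Pliocene (5.333–2.58).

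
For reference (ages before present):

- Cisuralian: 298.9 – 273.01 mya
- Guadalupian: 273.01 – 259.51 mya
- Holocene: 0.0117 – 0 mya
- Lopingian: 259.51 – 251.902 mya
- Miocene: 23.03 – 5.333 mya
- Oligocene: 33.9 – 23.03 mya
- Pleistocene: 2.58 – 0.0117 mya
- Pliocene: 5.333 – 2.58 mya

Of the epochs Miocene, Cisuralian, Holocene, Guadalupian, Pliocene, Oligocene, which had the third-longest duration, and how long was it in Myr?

Durations: Miocene 17.697; Cisuralian 25.89; Holocene 0.0117; Guadalupian 13.5; Pliocene 2.753; Oligocene 10.87 Myr.
Sorted longest-first: Cisuralian (25.89), Miocene (17.697), Guadalupian (13.5), Oligocene (10.87), Pliocene (2.753), Holocene (0.0117).
The third longest is Guadalupian at 13.5 Myr.

Guadalupian, 13.5 million years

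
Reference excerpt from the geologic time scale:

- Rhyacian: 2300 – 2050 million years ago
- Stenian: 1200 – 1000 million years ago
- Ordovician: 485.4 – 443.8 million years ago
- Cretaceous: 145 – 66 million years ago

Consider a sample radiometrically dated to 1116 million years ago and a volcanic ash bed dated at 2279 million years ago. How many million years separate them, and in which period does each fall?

Elapsed time: 2279 − 1116 = 1163 Myr.
1116 Ma lies within 1200–1000 Ma: Stenian.
2279 Ma lies within 2300–2050 Ma: Rhyacian.

1163 million years apart; the first in the Stenian, the second in the Rhyacian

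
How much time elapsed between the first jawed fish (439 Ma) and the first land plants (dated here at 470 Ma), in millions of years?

31 million years

470 − 439 = 31 million years.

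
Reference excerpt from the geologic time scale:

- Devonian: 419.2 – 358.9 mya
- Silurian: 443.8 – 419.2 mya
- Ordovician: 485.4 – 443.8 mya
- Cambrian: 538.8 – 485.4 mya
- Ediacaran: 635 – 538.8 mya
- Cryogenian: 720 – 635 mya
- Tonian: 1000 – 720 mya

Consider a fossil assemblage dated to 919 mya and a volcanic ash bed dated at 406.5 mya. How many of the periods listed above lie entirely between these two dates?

919 Ma sits inside the Tonian (1000–720) and 406.5 Ma inside the Devonian (419.2–358.9); neither of those is wholly between the two dates.
The listed periods lying completely between them are Cryogenian, Ediacaran, Cambrian, Ordovician, Silurian — 5 in all.

5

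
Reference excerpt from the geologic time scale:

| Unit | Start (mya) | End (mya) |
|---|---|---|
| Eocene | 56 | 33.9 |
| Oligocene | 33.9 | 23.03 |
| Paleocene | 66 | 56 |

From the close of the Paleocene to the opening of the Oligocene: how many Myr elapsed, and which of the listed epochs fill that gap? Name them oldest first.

22.1 million years; Eocene

End of Paleocene = 56 Ma; start of Oligocene = 33.9 Ma.
Gap = 56 − 33.9 = 22.1 Myr.
Epochs wholly inside 56–33.9 Ma: Eocene (56–33.9).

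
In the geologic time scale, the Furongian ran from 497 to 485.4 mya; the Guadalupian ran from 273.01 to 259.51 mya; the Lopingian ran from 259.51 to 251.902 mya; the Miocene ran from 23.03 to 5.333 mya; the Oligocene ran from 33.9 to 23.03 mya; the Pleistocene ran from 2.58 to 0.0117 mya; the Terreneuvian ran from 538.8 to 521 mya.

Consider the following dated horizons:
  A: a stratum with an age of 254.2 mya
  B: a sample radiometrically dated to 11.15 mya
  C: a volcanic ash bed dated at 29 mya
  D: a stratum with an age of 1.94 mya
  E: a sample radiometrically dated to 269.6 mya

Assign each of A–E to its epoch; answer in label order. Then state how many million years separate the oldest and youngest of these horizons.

Match each age against the start–end ranges in the excerpt: A = 254.2 Ma → Lopingian (259.51–251.902); B = 11.15 Ma → Miocene (23.03–5.333); C = 29 Ma → Oligocene (33.9–23.03); D = 1.94 Ma → Pleistocene (2.58–0.0117); E = 269.6 Ma → Guadalupian (273.01–259.51).
The largest age is 269.6 Ma and the smallest is 1.94 Ma; their difference is 267.66 Myr.

A — Lopingian; B — Miocene; C — Oligocene; D — Pleistocene; E — Guadalupian; span 267.66 million years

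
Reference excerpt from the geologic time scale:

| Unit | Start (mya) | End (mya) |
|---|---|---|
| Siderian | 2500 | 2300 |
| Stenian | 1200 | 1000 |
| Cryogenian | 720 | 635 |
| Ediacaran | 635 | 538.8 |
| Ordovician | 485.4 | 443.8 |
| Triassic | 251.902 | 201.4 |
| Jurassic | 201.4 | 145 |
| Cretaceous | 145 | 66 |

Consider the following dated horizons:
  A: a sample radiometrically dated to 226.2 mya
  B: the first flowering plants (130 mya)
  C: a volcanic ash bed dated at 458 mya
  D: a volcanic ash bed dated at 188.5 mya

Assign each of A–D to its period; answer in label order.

A — Triassic; B — Cretaceous; C — Ordovician; D — Jurassic

A: 226.2 Ma lies in 251.902–201.4 Ma, so Triassic.
B: 130 Ma lies in 145–66 Ma, so Cretaceous.
C: 458 Ma lies in 485.4–443.8 Ma, so Ordovician.
D: 188.5 Ma lies in 201.4–145 Ma, so Jurassic.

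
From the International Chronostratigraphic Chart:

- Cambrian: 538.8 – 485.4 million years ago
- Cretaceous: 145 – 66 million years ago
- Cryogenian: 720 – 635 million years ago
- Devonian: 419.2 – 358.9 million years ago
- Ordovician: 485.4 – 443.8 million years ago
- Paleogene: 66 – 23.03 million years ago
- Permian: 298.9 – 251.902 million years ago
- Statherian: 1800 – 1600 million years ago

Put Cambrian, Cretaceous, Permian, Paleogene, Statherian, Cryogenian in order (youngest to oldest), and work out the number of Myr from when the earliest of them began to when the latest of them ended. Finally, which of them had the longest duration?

From the excerpt: Cambrian 538.8–485.4; Cretaceous 145–66; Permian 298.9–251.902; Paleogene 66–23.03; Statherian 1800–1600; Cryogenian 720–635 (Ma).
Larger Ma is earlier, so the oldest is Statherian and the youngest is Paleogene; youngest to oldest: Paleogene, Cretaceous, Permian, Cambrian, Cryogenian, Statherian.
Oldest start 1800 minus youngest end 23.03 gives 1776.97 Myr overall.
Individual lengths (start − end): Paleogene 42.97; Statherian 200; Cryogenian 85; Permian 46.998; Cretaceous 79; Cambrian 53.4. The largest is Statherian at 200 Myr.

Paleogene, Cretaceous, Permian, Cambrian, Cryogenian, Statherian; total span 1776.97 Myr; longest is Statherian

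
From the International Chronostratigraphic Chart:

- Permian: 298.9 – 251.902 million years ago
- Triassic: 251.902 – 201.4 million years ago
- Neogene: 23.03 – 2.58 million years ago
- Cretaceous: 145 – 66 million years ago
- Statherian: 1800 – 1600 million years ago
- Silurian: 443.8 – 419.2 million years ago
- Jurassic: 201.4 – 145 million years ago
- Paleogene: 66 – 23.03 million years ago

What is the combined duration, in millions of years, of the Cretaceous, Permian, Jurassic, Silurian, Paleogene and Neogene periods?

270.418 million years

Duration is start − end for each: (145 − 66) + (298.9 − 251.902) + (201.4 − 145) + (443.8 − 419.2) + (66 − 23.03) + (23.03 − 2.58).
That is 79 + 46.998 + 56.4 + 24.6 + 42.97 + 20.45, which totals 270.418 million years.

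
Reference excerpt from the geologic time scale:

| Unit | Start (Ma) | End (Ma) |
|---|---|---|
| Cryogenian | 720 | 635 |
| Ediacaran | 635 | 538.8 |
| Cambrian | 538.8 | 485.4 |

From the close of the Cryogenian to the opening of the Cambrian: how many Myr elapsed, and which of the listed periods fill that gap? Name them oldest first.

96.2 million years; Ediacaran

End of Cryogenian = 635 Ma; start of Cambrian = 538.8 Ma.
Gap = 635 − 538.8 = 96.2 Myr.
Periods wholly inside 635–538.8 Ma: Ediacaran (635–538.8).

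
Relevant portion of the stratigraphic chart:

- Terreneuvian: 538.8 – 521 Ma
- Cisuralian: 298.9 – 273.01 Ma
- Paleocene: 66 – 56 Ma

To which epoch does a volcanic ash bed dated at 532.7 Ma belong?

Terreneuvian

532.7 Ma lies between 538.8 and 521 Ma, so it falls in the Terreneuvian.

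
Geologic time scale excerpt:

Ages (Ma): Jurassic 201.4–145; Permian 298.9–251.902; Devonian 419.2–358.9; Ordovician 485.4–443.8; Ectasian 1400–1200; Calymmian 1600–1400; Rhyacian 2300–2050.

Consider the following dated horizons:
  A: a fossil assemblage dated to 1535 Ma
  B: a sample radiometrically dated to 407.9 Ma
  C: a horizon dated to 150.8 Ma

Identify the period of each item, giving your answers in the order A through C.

A — Calymmian; B — Devonian; C — Jurassic

Match each age against the start–end ranges in the excerpt: A = 1535 Ma → Calymmian (1600–1400); B = 407.9 Ma → Devonian (419.2–358.9); C = 150.8 Ma → Jurassic (201.4–145).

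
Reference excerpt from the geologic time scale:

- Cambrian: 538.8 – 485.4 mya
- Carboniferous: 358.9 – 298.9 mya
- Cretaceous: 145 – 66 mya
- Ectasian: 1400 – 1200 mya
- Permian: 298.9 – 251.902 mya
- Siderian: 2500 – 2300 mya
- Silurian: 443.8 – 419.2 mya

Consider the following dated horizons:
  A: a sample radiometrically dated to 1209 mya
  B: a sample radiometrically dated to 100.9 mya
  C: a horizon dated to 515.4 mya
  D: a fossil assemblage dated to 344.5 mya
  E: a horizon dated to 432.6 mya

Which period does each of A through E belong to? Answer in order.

A — Ectasian; B — Cretaceous; C — Cambrian; D — Carboniferous; E — Silurian

A: 1209 Ma lies in 1400–1200 Ma, so Ectasian.
B: 100.9 Ma lies in 145–66 Ma, so Cretaceous.
C: 515.4 Ma lies in 538.8–485.4 Ma, so Cambrian.
D: 344.5 Ma lies in 358.9–298.9 Ma, so Carboniferous.
E: 432.6 Ma lies in 443.8–419.2 Ma, so Silurian.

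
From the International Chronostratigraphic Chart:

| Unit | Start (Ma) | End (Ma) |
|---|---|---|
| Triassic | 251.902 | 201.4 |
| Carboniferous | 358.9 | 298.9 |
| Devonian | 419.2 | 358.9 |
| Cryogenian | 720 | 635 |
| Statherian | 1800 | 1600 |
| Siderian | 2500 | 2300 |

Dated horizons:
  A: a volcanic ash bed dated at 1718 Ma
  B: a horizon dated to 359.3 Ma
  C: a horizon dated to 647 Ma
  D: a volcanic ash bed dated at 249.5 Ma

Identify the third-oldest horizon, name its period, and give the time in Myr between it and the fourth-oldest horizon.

B, in the Devonian; 109.8 million years to D

Larger Ma means older, so oldest first: A 1718 > C 647 > B 359.3 > D 249.5.
Counting 3 along gives B (359.3 Ma); the excerpt puts that inside the Devonian, 419.2–358.9 Ma.
Next in line is D (249.5 Ma), and 359.3 − 249.5 = 109.8 Myr.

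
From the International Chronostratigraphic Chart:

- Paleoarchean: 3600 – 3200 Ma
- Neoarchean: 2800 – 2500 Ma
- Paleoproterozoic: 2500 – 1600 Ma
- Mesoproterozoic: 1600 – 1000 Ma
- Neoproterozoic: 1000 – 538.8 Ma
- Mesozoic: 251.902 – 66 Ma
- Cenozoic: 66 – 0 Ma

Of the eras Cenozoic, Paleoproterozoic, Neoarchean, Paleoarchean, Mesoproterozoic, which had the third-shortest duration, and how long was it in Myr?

Paleoarchean, 400 million years

Durations: Cenozoic 66; Paleoproterozoic 900; Neoarchean 300; Paleoarchean 400; Mesoproterozoic 600 Myr.
Sorted shortest-first: Cenozoic (66), Neoarchean (300), Paleoarchean (400), Mesoproterozoic (600), Paleoproterozoic (900).
The third shortest is Paleoarchean at 400 Myr.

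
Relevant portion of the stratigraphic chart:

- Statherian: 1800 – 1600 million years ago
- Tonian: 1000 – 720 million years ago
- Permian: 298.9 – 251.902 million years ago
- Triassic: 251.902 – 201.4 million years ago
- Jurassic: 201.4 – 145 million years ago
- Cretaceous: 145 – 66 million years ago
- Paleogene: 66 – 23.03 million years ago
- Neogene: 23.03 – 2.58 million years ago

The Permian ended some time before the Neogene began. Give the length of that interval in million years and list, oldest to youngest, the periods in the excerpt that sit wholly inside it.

228.872 million years; Triassic, Jurassic, Cretaceous, Paleogene

End of Permian = 251.902 Ma; start of Neogene = 23.03 Ma.
Gap = 251.902 − 23.03 = 228.872 Myr.
Periods wholly inside 251.902–23.03 Ma: Triassic (251.902–201.4), Jurassic (201.4–145), Cretaceous (145–66), Paleogene (66–23.03).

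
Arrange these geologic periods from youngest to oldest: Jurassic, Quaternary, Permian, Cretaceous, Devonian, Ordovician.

Era membership (oldest first within each) — Paleozoic: Ordovician, Devonian, Permian; Mesozoic: Jurassic, Cretaceous; Cenozoic: Quaternary. Paleozoic precedes Mesozoic, which precedes Cenozoic. Concatenating the groups in that era order and then reversing gives youngest to oldest.

Quaternary, Cretaceous, Jurassic, Permian, Devonian, Ordovician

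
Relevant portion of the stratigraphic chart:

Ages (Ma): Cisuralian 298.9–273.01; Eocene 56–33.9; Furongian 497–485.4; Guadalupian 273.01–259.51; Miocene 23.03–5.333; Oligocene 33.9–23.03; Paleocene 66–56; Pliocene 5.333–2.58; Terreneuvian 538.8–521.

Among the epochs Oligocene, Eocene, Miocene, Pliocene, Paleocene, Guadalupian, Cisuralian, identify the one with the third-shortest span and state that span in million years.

Durations: Oligocene 10.87; Eocene 22.1; Miocene 17.697; Pliocene 2.753; Paleocene 10; Guadalupian 13.5; Cisuralian 25.89 Myr.
Sorted shortest-first: Pliocene (2.753), Paleocene (10), Oligocene (10.87), Guadalupian (13.5), Miocene (17.697), Eocene (22.1), Cisuralian (25.89).
The third shortest is Oligocene at 10.87 Myr.

Oligocene, 10.87 million years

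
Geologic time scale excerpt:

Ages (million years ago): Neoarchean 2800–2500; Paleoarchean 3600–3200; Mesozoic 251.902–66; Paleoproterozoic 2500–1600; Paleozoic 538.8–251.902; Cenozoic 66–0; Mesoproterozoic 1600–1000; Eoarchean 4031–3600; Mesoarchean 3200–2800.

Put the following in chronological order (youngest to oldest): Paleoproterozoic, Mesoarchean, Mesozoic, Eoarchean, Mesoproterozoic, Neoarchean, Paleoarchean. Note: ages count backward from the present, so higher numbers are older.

The oldest of these is Eoarchean (starts 4031 Ma) and the youngest is Mesozoic (ends 66 Ma).
In between, by decreasing start age: Paleoarchean (3600), Mesoarchean (3200), Neoarchean (2800), Paleoproterozoic (2500), Mesoproterozoic (1600).
Listing youngest first means reversing that sequence.

Mesozoic, Mesoproterozoic, Paleoproterozoic, Neoarchean, Mesoarchean, Paleoarchean, Eoarchean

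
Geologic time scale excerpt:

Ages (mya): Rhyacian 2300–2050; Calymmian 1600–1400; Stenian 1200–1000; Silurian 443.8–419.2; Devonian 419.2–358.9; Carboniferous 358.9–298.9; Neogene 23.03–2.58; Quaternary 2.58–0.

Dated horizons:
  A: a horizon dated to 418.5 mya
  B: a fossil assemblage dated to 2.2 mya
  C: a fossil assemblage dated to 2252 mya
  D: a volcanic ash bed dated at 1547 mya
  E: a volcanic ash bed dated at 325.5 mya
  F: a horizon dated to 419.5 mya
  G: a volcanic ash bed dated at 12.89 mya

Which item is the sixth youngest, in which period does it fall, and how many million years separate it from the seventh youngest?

Smaller Ma means younger, so youngest first: B 2.2 < G 12.89 < E 325.5 < A 418.5 < F 419.5 < D 1547 < C 2252.
Counting 6 along gives D (1547 Ma); the excerpt puts that inside the Calymmian, 1600–1400 Ma.
Next in line is C (2252 Ma), and 2252 − 1547 = 705 Myr.

D, in the Calymmian; 705 million years to C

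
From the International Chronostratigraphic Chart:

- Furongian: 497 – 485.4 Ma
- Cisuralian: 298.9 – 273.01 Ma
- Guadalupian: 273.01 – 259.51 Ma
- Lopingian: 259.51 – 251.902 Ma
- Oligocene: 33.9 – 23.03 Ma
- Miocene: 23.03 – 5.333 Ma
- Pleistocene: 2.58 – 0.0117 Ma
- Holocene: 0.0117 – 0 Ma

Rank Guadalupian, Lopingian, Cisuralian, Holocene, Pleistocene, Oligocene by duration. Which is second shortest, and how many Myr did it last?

Pleistocene, 2.5683 million years

Durations: Guadalupian 13.5; Lopingian 7.608; Cisuralian 25.89; Holocene 0.0117; Pleistocene 2.5683; Oligocene 10.87 Myr.
Sorted shortest-first: Holocene (0.0117), Pleistocene (2.5683), Lopingian (7.608), Oligocene (10.87), Guadalupian (13.5), Cisuralian (25.89).
The second shortest is Pleistocene at 2.5683 Myr.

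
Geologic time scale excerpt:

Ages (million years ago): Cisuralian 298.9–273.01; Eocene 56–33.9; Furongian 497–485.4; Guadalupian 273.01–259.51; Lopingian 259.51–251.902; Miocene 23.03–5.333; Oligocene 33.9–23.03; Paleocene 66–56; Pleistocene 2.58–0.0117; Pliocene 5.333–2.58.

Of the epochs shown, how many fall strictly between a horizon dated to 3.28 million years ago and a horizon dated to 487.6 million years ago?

487.6 Ma sits inside the Furongian (497–485.4) and 3.28 Ma inside the Pliocene (5.333–2.58); neither of those is wholly between the two dates.
The listed epochs lying completely between them are Cisuralian, Guadalupian, Lopingian, Paleocene, Eocene, Oligocene, Miocene — 7 in all.

7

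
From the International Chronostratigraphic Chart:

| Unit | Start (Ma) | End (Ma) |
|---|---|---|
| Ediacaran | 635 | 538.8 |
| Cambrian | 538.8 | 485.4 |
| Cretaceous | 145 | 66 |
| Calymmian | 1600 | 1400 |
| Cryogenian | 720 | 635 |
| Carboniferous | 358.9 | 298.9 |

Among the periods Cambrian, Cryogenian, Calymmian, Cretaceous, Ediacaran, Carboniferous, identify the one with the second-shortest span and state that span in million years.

Start − end for each: Cambrian 538.8 − 485.4 = 53.4; Cryogenian 720 − 635 = 85; Calymmian 1600 − 1400 = 200; Cretaceous 145 − 66 = 79; Ediacaran 635 − 538.8 = 96.2; Carboniferous 358.9 − 298.9 = 60.
Ranking these from shortest: Cambrian < Carboniferous < Cretaceous < Cryogenian < Ediacaran < Calymmian.
Position 2 in that ranking is Carboniferous, which lasted 60 Myr.

Carboniferous, 60 million years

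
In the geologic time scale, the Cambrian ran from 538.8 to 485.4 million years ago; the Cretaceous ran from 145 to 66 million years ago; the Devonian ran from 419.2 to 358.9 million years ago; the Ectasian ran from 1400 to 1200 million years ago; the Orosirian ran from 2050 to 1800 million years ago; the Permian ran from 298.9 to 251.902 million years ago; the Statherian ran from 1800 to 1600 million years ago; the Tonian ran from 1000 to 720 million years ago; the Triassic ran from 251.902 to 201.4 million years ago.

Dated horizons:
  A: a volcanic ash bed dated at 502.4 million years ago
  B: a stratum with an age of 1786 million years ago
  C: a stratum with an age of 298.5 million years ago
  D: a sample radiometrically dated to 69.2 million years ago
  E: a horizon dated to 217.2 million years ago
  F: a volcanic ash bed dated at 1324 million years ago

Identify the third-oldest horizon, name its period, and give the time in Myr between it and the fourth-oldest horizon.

A, in the Cambrian; 203.9 million years to C

Sorted oldest-first by Ma: B (1786), F (1324), A (502.4), C (298.5), E (217.2), D (69.2).
The third oldest is A at 502.4 Ma, which lies in 538.8–485.4 Ma: the Cambrian.
The fourth oldest is C at 298.5 Ma; separation = |502.4 − 298.5| = 203.9 Myr.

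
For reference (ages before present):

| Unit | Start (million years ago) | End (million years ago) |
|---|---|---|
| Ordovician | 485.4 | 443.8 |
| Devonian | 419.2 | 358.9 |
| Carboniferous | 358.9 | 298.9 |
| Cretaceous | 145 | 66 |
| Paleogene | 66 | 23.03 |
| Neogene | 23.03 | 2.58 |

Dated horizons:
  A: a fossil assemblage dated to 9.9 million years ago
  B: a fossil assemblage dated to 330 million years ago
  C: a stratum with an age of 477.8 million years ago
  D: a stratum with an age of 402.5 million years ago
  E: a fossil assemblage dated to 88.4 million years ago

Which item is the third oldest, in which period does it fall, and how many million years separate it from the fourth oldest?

B, in the Carboniferous; 241.6 million years to E

Larger Ma means older, so oldest first: C 477.8 > D 402.5 > B 330 > E 88.4 > A 9.9.
Counting 3 along gives B (330 Ma); the excerpt puts that inside the Carboniferous, 358.9–298.9 Ma.
Next in line is E (88.4 Ma), and 330 − 88.4 = 241.6 Myr.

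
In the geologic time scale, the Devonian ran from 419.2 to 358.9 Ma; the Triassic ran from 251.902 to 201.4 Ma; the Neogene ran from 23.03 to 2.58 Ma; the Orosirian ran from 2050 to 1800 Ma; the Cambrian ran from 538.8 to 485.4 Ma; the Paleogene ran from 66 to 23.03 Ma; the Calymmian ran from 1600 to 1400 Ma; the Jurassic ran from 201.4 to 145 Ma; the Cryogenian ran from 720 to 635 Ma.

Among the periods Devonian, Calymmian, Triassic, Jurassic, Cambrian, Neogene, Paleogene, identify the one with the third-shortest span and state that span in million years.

Durations: Devonian 60.3; Calymmian 200; Triassic 50.502; Jurassic 56.4; Cambrian 53.4; Neogene 20.45; Paleogene 42.97 Myr.
Sorted shortest-first: Neogene (20.45), Paleogene (42.97), Triassic (50.502), Cambrian (53.4), Jurassic (56.4), Devonian (60.3), Calymmian (200).
The third shortest is Triassic at 50.502 Myr.

Triassic, 50.502 million years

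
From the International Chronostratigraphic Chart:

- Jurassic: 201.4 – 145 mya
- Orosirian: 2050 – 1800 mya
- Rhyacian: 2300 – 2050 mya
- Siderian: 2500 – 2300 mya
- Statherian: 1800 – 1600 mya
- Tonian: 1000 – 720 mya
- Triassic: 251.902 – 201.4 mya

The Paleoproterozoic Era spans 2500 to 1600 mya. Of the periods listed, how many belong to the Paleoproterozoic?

Periods inside 2500–1600 Ma: Siderian, Rhyacian, Orosirian, Statherian — 4 in total.

4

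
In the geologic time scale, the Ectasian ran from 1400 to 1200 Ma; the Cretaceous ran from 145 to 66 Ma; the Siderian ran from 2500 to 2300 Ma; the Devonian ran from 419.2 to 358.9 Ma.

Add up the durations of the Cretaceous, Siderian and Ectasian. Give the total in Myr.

479 million years

Each duration: Cretaceous = 79; Siderian = 200; Ectasian = 200.
Sum: 79 + 200 + 200 = 479 Myr.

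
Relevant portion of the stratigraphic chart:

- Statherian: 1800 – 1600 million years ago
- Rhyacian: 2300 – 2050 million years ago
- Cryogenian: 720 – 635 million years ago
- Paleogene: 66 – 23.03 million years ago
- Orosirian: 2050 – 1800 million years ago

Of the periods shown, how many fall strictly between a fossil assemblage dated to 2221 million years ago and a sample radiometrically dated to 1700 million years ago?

2221 Ma sits inside the Rhyacian (2300–2050) and 1700 Ma inside the Statherian (1800–1600); neither of those is wholly between the two dates.
The listed periods lying completely between them are Orosirian — 1 in all.

1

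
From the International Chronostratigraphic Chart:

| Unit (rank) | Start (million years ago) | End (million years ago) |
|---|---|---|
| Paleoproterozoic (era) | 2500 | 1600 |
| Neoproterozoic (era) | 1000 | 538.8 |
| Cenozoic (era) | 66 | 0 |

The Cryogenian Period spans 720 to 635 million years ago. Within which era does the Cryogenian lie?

The Cryogenian (720–635 Ma) lies entirely within 1000–538.8 Ma, the Neoproterozoic Era.

Neoproterozoic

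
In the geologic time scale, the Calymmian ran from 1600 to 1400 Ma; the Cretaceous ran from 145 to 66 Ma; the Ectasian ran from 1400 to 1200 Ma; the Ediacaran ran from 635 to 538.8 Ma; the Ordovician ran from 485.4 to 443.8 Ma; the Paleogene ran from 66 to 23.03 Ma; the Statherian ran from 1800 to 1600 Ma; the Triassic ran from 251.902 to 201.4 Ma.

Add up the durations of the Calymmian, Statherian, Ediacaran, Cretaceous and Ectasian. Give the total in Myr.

Each duration: Calymmian = 200; Statherian = 200; Ediacaran = 96.2; Cretaceous = 79; Ectasian = 200.
Sum: 200 + 200 + 96.2 + 79 + 200 = 775.2 Myr.

775.2 million years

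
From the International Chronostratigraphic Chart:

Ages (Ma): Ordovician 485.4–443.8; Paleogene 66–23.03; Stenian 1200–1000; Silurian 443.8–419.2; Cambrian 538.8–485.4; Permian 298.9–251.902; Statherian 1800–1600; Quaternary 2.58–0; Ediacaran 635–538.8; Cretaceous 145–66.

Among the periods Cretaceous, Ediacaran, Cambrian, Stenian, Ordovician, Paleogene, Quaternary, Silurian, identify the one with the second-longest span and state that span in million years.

Ediacaran, 96.2 million years

Start − end for each: Cretaceous 145 − 66 = 79; Ediacaran 635 − 538.8 = 96.2; Cambrian 538.8 − 485.4 = 53.4; Stenian 1200 − 1000 = 200; Ordovician 485.4 − 443.8 = 41.6; Paleogene 66 − 23.03 = 42.97; Quaternary 2.58 − 0 = 2.58; Silurian 443.8 − 419.2 = 24.6.
Ranking these from longest: Stenian > Ediacaran > Cretaceous > Cambrian > Paleogene > Ordovician > Silurian > Quaternary.
Position 2 in that ranking is Ediacaran, which lasted 96.2 Myr.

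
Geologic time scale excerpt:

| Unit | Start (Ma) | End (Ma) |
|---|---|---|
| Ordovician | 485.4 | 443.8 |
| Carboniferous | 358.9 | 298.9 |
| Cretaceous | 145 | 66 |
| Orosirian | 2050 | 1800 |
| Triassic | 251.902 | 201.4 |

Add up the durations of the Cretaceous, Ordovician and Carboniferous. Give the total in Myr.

180.6 million years

Each duration: Cretaceous = 79; Ordovician = 41.6; Carboniferous = 60.
Sum: 79 + 41.6 + 60 = 180.6 Myr.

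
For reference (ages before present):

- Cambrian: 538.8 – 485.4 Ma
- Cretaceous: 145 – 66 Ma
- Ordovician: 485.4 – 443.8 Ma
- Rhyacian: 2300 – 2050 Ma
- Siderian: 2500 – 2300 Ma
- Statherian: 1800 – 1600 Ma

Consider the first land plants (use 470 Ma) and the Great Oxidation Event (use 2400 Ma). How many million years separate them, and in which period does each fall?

Elapsed time: 2400 − 470 = 1930 Myr.
470 Ma lies within 485.4–443.8 Ma: Ordovician.
2400 Ma lies within 2500–2300 Ma: Siderian.

1930 million years apart; the first in the Ordovician, the second in the Siderian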